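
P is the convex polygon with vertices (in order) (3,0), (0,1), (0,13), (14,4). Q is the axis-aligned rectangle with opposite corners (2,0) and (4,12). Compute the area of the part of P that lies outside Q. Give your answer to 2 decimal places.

73.71

|P| = 95.5, |P∩Q| = 21.7944.
|P ∖ Q| = |P| − |P∩Q| = 95.5 − 21.7944 = 73.71.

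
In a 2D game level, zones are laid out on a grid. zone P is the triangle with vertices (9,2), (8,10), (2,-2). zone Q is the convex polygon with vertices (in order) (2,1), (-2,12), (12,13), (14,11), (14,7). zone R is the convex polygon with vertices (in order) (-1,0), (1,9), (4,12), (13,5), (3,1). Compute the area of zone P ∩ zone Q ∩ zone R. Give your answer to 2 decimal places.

The intersection is the polygon with vertices (8.706,4.353), (4,2), (7.6,9.2), (8.154,8.769).
By the shoelace formula its area is 13.81.

13.81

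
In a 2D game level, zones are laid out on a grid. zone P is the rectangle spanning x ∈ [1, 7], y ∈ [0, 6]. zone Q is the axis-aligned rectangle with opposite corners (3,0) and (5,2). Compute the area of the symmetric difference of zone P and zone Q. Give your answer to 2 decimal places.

32.00

|zone P∩zone Q|: x∈[3,5], y∈[0,2] → 2·2 = 4.
|zone P △ zone Q| = |zone P| + |zone Q| − 2·|zone P∩zone Q| = 36 + 4 − 8 = 32.00.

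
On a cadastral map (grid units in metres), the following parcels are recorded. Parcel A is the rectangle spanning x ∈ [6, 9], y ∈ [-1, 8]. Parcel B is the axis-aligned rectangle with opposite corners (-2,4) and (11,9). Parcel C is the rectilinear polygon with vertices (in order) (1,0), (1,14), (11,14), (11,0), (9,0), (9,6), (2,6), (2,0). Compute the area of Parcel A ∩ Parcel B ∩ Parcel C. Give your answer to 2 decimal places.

6.00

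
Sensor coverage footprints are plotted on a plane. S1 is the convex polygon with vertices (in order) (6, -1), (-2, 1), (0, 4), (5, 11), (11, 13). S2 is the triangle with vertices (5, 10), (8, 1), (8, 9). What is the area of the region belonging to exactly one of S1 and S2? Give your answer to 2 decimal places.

74.73

|S1| = 84.5, |S2| = 12, |S1∩S2| = 10.8828.
|S1 △ S2| = |S1| + |S2| − 2·|S1∩S2| = 84.5 + 12 − 21.7655 = 74.73.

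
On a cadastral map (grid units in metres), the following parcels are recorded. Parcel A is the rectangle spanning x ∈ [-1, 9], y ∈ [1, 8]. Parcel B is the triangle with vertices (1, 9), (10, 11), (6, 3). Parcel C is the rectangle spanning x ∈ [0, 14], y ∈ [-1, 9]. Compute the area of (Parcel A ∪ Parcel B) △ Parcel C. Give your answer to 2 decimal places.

84.67

|Parcel A ∪ Parcel B| = 85.3333.
|(Parcel A ∪ Parcel B) ∩ Parcel C| = 70.3333.
|(Parcel A ∪ Parcel B) △ Parcel C| = 85.3333 + 140 − 140.6667 = 84.67.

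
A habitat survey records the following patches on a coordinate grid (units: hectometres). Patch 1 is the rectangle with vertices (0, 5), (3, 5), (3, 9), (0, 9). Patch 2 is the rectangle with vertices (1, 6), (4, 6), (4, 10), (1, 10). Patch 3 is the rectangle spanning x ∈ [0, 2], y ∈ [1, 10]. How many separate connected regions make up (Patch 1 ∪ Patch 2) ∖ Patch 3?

1

(Patch 1 ∪ Patch 2) ∖ Patch 3 is a single connected region.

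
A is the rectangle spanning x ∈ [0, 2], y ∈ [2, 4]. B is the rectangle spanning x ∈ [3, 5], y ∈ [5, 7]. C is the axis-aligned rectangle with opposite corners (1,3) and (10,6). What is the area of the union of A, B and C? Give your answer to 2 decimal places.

By inclusion–exclusion:
Individual areas: |A| = 4, |B| = 4, |C| = 27.
|A∩B| = 0 (no overlap).
|A∩C|: x∈[1,2], y∈[3,4] → 1·1 = 1.
|B∩C|: x∈[3,5], y∈[5,6] → 2·1 = 2.
|A∩B∩C| = 0.
|A ∪ B ∪ C| = 35 − 3 + 0 = 32.00.

32.00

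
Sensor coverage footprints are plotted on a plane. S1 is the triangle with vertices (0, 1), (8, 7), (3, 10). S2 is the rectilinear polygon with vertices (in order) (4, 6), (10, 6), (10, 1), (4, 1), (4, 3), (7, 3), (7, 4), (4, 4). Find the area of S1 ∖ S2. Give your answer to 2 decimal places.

24.33

|S1| = 27, |S1∩S2| = 2.6667.
|S1 ∖ S2| = |S1| − |S1∩S2| = 27 − 2.6667 = 24.33.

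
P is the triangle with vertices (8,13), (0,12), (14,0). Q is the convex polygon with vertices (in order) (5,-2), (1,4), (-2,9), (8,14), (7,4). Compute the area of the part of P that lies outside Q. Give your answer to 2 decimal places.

30.99

|P| = 55, |P∩Q| = 24.0068.
|P ∖ Q| = |P| − |P∩Q| = 55 − 24.0068 = 30.99.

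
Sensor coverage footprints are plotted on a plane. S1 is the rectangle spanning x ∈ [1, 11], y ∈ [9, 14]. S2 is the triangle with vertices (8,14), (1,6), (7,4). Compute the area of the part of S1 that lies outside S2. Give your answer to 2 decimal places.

|S1| = 50, |S1∩S2| = 9.6875.
|S1 ∖ S2| = |S1| − |S1∩S2| = 50 − 9.6875 = 40.31.

40.31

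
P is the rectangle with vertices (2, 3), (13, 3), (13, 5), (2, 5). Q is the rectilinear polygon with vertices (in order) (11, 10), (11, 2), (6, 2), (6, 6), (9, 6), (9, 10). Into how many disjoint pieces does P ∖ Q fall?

2

P ∖ Q splits into 2 disjoint pieces (area 4, area 8).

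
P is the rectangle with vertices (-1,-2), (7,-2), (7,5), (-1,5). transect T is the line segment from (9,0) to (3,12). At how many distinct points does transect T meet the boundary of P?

The segment meets the boundary at (6.5,5), (7,4).

2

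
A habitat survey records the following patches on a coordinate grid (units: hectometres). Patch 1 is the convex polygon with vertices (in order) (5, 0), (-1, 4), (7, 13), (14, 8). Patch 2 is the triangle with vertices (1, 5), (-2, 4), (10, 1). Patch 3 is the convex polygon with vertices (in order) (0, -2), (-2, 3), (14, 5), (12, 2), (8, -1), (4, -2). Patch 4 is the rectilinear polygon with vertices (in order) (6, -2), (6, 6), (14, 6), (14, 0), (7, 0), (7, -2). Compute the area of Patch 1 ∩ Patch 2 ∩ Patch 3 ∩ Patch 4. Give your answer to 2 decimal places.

The intersection is the polygon with vertices (6.976,1.756), (6,2), (6,2.778), (7.417,2.148).
By the shoelace formula its area is 0.80.

0.80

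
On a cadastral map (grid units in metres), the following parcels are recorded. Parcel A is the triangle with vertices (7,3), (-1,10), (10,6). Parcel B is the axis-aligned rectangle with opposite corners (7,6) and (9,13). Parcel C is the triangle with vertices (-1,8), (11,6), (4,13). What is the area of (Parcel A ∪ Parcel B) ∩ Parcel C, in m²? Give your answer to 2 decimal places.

11.48

The region (Parcel A ∪ Parcel B) ∩ Parcel C is the polygon with vertices (7,7.091), (7,10), (9,8), (9,6.364), (9.154,6.308), (1.823,7.529), (0.067,9.067), (0.467,9.467).
By the shoelace formula its area is 11.48.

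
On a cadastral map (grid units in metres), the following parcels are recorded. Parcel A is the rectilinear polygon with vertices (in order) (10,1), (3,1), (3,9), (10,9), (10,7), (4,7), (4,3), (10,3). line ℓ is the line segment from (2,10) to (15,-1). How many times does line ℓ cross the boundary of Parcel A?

2

The segment meets the boundary at (5.545,7), (3.182,9).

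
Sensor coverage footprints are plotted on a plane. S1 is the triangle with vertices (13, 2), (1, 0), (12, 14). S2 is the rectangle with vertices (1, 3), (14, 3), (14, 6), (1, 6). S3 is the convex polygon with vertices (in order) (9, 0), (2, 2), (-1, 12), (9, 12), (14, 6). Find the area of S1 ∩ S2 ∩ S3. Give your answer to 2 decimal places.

The intersection is the polygon with vertices (12.667,6), (12.788,4.545), (11.5,3), (3.357,3), (5.714,6).
By the shoelace formula its area is 23.67.

23.67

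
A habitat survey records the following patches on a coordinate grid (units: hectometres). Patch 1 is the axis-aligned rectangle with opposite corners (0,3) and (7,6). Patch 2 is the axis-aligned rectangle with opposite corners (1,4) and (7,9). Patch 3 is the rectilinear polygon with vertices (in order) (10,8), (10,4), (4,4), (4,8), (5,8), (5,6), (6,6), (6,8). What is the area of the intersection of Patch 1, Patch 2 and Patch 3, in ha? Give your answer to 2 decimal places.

6.00

The intersection is the polygon with vertices (4,4), (4,6), (5,6), (6,6), (7,6), (7,4).
By the shoelace formula its area is 6.00.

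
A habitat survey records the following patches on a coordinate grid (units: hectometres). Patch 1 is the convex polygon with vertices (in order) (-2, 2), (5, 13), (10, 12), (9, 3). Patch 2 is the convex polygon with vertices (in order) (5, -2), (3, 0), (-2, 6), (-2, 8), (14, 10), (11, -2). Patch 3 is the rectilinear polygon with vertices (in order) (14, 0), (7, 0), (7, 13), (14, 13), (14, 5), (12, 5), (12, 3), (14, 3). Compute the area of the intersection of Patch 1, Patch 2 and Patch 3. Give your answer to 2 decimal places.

14.97

The intersection is the polygon with vertices (9.718,9.465), (9,3), (7,2.818), (7,9.125).
By the shoelace formula its area is 14.97.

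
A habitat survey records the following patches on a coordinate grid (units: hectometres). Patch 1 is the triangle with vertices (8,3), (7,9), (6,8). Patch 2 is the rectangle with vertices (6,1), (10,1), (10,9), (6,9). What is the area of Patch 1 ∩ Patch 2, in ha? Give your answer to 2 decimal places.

The intersection is the polygon with vertices (8,3), (6,8), (7,9).
By the shoelace formula its area is 3.50.

3.50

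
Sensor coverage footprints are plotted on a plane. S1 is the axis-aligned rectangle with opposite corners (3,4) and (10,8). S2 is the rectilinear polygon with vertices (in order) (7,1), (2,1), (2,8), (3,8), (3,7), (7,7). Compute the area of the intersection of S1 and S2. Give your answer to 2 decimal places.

12.00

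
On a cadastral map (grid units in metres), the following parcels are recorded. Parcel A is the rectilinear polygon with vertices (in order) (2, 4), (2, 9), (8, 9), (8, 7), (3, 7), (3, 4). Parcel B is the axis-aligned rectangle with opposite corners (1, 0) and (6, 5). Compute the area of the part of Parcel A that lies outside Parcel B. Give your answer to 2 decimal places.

|Parcel A| = 15, |Parcel A∩Parcel B| = 1.
|Parcel A ∖ Parcel B| = |Parcel A| − |Parcel A∩Parcel B| = 15 − 1 = 14.00.

14.00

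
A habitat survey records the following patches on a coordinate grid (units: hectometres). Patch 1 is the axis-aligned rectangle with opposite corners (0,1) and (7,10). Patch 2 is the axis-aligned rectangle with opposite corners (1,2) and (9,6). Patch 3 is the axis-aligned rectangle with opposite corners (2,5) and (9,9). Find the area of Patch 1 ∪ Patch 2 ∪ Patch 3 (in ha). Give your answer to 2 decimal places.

By inclusion–exclusion:
Individual areas: |Patch 1| = 63, |Patch 2| = 32, |Patch 3| = 28.
|Patch 1∩Patch 2|: x∈[1,7], y∈[2,6] → 6·4 = 24.
|Patch 1∩Patch 3|: x∈[2,7], y∈[5,9] → 5·4 = 20.
|Patch 2∩Patch 3|: x∈[2,9], y∈[5,6] → 7·1 = 7.
|Patch 1∩Patch 2∩Patch 3| = 5.
|Patch 1 ∪ Patch 2 ∪ Patch 3| = 123 − 51 + 5 = 77.00.

77.00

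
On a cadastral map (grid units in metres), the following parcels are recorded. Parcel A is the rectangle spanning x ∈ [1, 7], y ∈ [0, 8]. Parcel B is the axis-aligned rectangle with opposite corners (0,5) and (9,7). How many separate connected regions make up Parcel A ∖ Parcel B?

2

Parcel A ∖ Parcel B splits into 2 disjoint pieces (area 30, area 6).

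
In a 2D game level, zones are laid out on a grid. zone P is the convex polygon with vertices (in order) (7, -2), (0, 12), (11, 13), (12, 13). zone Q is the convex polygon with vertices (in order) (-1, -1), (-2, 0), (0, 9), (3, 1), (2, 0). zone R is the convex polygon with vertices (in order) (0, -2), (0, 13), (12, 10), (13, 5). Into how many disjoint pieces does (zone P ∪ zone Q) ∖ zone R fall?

3

(zone P ∪ zone Q) ∖ zone R splits into 3 disjoint pieces (area 12.5821, area 5.6842, area 10.3333).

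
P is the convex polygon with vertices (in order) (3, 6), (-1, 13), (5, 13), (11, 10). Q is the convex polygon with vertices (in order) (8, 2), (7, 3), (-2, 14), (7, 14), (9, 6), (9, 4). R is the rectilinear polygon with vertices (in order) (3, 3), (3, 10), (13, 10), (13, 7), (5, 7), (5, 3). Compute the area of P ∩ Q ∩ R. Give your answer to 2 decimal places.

The intersection is the polygon with vertices (8.333,8.667), (4.097,6.548), (3,7.889), (3,10), (8,10).
By the shoelace formula its area is 12.96.

12.96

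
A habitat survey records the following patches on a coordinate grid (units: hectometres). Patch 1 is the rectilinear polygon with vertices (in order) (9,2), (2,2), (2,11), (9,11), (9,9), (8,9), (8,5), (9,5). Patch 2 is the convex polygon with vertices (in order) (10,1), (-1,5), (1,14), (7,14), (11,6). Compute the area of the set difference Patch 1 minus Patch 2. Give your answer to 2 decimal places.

|Patch 1| = 59, |Patch 1∩Patch 2| = 53.7386.
|Patch 1 ∖ Patch 2| = |Patch 1| − |Patch 1∩Patch 2| = 59 − 53.7386 = 5.26.

5.26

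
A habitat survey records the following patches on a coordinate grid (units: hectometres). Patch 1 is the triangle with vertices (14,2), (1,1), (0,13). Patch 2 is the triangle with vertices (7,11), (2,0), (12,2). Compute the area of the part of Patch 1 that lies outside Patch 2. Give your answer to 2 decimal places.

41.03

|Patch 1| = 78.5, |Patch 1∩Patch 2| = 37.4714.
|Patch 1 ∖ Patch 2| = |Patch 1| − |Patch 1∩Patch 2| = 78.5 − 37.4714 = 41.03.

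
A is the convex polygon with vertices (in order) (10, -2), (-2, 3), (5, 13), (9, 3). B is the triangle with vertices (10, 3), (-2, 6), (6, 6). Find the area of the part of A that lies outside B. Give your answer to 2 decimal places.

|A| = 82.5, |A∩B| = 11.134.
|A ∖ B| = |A| − |A∩B| = 82.5 − 11.134 = 71.37.

71.37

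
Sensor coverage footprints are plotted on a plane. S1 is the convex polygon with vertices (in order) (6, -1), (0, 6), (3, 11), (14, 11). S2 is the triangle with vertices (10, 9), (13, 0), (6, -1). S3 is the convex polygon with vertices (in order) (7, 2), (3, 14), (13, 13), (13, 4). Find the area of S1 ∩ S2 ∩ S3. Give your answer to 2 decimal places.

The intersection is the polygon with vertices (10,9), (10.889,6.333), (8.286,2.429), (7.231,2.077).
By the shoelace formula its area is 8.37.

8.37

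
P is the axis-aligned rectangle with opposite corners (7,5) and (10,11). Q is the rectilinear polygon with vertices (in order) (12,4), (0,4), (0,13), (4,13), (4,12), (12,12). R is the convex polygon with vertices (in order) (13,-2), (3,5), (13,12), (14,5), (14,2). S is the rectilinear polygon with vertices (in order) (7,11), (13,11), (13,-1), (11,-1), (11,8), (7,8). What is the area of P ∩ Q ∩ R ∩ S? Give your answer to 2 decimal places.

2.58

The intersection is the polygon with vertices (10,9.9), (10,8), (7.286,8).
By the shoelace formula its area is 2.58.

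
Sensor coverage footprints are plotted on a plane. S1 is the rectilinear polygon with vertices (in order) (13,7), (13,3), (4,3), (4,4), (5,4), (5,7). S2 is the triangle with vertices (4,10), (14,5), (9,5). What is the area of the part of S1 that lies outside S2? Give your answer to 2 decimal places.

25.25

|S1| = 33, |S1∩S2| = 7.75.
|S1 ∖ S2| = |S1| − |S1∩S2| = 33 − 7.75 = 25.25.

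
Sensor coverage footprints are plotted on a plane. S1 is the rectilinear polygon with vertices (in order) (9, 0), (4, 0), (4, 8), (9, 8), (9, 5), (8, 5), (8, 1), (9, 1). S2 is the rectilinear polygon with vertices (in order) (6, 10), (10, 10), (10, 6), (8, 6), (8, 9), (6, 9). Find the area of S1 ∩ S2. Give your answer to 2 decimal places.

The intersection is the polygon with vertices (9,8), (9,6), (8,6), (8,8).
By the shoelace formula its area is 2.00.

2.00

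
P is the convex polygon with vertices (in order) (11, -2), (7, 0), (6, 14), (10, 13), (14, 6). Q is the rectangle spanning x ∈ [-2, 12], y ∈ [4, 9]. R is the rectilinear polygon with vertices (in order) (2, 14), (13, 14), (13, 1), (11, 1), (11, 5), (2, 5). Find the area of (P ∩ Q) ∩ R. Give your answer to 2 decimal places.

The region (P ∩ Q) ∩ R is the polygon with vertices (12,9), (12,4), (11,4), (11,5), (6.643,5), (6.357,9).
By the shoelace formula its area is 23.00.

23.00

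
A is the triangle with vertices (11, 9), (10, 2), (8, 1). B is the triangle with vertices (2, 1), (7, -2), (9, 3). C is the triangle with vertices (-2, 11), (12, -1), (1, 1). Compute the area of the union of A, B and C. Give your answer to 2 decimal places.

63.44

By inclusion–exclusion:
Individual areas: |A| = 6.5, |B| = 15.5, |C| = 52.
|A∩B| = 0.4275.
|A∩C| = 0.4623.
|B∩C| = 9.8739.
|A∩B∩C| = 0.2019.
|A ∪ B ∪ C| = 74 − 10.7637 + 0.2019 = 63.44.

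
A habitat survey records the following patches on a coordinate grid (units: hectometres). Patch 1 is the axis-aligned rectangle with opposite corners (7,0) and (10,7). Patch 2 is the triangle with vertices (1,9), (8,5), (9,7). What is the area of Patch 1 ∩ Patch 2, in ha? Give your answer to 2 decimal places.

2.71

The intersection is the polygon with vertices (7,7), (9,7), (8,5), (7,5.571).
By the shoelace formula its area is 2.71.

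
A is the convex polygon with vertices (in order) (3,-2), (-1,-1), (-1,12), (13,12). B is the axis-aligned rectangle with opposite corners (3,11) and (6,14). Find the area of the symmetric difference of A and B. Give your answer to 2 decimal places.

127.00

|A| = 124, |B| = 9, |A∩B| = 3.
|A △ B| = |A| + |B| − 2·|A∩B| = 124 + 9 − 6 = 127.00.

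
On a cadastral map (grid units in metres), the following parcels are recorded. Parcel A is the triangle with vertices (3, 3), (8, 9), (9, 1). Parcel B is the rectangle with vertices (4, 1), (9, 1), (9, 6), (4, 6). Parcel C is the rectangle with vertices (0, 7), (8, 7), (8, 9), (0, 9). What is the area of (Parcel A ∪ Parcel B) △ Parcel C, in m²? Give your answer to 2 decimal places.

42.75

|Parcel A ∪ Parcel B| = 30.0792.
|(Parcel A ∪ Parcel B) ∩ Parcel C| = 1.6667.
|(Parcel A ∪ Parcel B) △ Parcel C| = 30.0792 + 16 − 3.3333 = 42.75.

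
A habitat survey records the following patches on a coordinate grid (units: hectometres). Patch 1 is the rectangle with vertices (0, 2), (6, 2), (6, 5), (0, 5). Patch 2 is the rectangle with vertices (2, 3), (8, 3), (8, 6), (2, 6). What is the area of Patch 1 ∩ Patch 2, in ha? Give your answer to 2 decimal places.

8.00

|Patch 1∩Patch 2|: x∈[2,6], y∈[3,5] → 4·2 = 8.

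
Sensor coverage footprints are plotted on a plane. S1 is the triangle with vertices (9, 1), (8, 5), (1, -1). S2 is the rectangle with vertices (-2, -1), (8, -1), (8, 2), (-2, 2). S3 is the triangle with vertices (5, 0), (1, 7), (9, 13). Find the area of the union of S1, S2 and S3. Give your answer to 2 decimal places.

74.89

By inclusion–exclusion:
Individual areas: |S1| = 17, |S2| = 30, |S3| = 40.
|S1∩S2| = 9.625.
|S1∩S3| = 2.3635.
|S2∩S3| = 1.7582.
|S1∩S2∩S3| = 1.6394.
|S1 ∪ S2 ∪ S3| = 87 − 13.7468 + 1.6394 = 74.89.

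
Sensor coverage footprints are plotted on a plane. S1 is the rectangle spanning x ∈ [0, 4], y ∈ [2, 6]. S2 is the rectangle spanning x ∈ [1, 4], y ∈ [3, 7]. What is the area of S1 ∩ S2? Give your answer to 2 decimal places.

9.00

|S1∩S2|: x∈[1,4], y∈[3,6] → 3·3 = 9.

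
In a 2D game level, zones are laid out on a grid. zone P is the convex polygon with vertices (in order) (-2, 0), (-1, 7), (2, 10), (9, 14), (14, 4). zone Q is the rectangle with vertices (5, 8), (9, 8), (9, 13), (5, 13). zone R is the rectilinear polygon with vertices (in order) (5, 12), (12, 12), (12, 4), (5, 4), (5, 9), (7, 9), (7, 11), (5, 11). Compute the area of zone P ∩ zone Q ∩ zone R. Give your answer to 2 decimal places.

11.93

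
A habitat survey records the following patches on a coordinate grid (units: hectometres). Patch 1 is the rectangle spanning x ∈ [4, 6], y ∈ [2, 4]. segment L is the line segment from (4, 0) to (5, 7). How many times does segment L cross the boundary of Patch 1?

2

The segment meets the boundary at (4.571,4), (4.286,2).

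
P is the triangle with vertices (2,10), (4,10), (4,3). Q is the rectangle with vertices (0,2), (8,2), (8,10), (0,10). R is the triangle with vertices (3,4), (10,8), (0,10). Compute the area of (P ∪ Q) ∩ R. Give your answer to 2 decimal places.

25.46

The region (P ∪ Q) ∩ R is the polygon with vertices (8,6.857), (3,4), (0,10), (8,8.4).
By the shoelace formula its area is 25.46.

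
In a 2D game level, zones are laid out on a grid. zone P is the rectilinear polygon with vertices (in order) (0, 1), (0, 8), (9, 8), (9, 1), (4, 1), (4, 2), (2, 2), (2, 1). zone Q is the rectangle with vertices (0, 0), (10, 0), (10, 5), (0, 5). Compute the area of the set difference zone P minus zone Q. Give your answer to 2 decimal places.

|zone P| = 61, |zone P∩zone Q| = 34.
|zone P ∖ zone Q| = |zone P| − |zone P∩zone Q| = 61 − 34 = 27.00.

27.00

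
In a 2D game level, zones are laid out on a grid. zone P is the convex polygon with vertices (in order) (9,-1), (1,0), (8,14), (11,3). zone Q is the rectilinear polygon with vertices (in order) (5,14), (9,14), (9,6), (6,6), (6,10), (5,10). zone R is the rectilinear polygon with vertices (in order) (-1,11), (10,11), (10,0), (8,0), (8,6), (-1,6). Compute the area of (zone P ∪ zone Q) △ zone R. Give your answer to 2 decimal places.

84.83

|zone P ∪ zone Q| = 86.3333.
|(zone P ∪ zone Q) ∩ zone R| = 34.25.
|(zone P ∪ zone Q) △ zone R| = 86.3333 + 67 − 68.5 = 84.83.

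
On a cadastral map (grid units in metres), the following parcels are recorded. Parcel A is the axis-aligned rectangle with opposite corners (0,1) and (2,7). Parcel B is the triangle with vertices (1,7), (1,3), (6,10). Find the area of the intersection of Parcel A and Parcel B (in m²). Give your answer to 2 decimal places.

The intersection is the polygon with vertices (2,7), (2,4.4), (1,3), (1,7).
By the shoelace formula its area is 3.30.

3.30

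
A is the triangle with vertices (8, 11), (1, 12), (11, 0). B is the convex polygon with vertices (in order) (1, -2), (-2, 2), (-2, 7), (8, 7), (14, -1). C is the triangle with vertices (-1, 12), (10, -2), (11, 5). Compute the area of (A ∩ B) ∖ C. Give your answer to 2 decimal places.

|A ∩ B| = 12.4881.
|(A ∩ B) ∩ C| = 12.0403.
|(A ∩ B) ∖ C| = 12.4881 − 12.0403 = 0.45.

0.45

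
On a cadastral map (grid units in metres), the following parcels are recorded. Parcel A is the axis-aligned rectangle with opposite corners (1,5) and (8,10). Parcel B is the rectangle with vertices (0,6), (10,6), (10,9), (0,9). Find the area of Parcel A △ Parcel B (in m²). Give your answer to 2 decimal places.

|Parcel A∩Parcel B|: x∈[1,8], y∈[6,9] → 7·3 = 21.
|Parcel A △ Parcel B| = |Parcel A| + |Parcel B| − 2·|Parcel A∩Parcel B| = 35 + 30 − 42 = 23.00.

23.00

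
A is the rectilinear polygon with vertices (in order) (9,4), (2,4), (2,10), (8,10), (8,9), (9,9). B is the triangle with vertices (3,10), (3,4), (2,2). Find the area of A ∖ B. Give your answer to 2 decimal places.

38.75

|A| = 41, |A∩B| = 2.25.
|A ∖ B| = |A| − |A∩B| = 41 − 2.25 = 38.75.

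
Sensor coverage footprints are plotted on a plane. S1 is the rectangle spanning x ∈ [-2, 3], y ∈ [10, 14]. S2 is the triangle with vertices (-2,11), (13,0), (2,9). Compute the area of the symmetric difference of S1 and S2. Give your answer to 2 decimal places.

|S1| = 20, |S2| = 7, |S1∩S2| = 0.3182.
|S1 △ S2| = |S1| + |S2| − 2·|S1∩S2| = 20 + 7 − 0.6364 = 26.36.

26.36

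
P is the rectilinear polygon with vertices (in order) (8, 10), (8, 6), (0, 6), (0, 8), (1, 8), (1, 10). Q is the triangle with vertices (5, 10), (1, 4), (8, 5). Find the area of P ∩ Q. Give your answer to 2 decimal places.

The intersection is the polygon with vertices (2.333,6), (5,10), (7.4,6).
By the shoelace formula its area is 10.13.

10.13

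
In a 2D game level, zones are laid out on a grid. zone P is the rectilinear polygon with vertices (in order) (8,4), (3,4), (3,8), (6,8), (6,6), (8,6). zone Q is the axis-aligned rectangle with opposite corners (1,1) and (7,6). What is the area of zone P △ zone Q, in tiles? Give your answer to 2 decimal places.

|zone P| = 16, |zone Q| = 30, |zone P∩zone Q| = 8.
|zone P △ zone Q| = |zone P| + |zone Q| − 2·|zone P∩zone Q| = 16 + 30 − 16 = 30.00.

30.00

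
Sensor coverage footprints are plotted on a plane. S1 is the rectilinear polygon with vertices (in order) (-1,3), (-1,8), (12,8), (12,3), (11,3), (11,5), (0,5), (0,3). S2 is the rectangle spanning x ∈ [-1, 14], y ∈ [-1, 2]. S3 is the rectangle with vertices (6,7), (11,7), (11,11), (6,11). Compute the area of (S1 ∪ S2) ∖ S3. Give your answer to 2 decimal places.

|S1 ∪ S2| = 88.
|(S1 ∪ S2) ∩ S3| = 5.
|(S1 ∪ S2) ∖ S3| = 88 − 5 = 83.00.

83.00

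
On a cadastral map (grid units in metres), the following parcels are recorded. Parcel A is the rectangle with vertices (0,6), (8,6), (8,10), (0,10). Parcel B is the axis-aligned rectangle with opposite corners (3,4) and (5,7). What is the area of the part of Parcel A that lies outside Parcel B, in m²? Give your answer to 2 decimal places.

30.00

|Parcel A∩Parcel B|: x∈[3,5], y∈[6,7] → 2·1 = 2.
|Parcel A| = 32.
|Parcel A ∖ Parcel B| = |Parcel A| − |Parcel A∩Parcel B| = 32 − 2 = 30.00.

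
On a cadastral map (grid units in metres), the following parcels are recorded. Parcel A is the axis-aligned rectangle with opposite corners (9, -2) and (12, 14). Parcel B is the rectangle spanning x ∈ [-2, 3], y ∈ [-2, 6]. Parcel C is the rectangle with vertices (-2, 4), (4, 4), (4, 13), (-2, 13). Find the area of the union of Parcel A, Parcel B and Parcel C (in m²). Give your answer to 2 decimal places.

By inclusion–exclusion:
Individual areas: |Parcel A| = 48, |Parcel B| = 40, |Parcel C| = 54.
|Parcel A∩Parcel B| = 0 (no overlap).
|Parcel A∩Parcel C| = 0 (no overlap).
|Parcel B∩Parcel C|: x∈[-2,3], y∈[4,6] → 5·2 = 10.
|Parcel A∩Parcel B∩Parcel C| = 0.
|Parcel A ∪ Parcel B ∪ Parcel C| = 142 − 10 + 0 = 132.00.

132.00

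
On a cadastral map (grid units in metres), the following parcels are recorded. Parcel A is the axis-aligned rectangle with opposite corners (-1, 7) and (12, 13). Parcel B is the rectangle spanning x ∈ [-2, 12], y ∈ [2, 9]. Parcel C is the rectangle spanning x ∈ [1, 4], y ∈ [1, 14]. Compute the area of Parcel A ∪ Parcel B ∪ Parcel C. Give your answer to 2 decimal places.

By inclusion–exclusion:
Individual areas: |Parcel A| = 78, |Parcel B| = 98, |Parcel C| = 39.
|Parcel A∩Parcel B|: x∈[-1,12], y∈[7,9] → 13·2 = 26.
|Parcel A∩Parcel C|: x∈[1,4], y∈[7,13] → 3·6 = 18.
|Parcel B∩Parcel C|: x∈[1,4], y∈[2,9] → 3·7 = 21.
|Parcel A∩Parcel B∩Parcel C| = 6.
|Parcel A ∪ Parcel B ∪ Parcel C| = 215 − 65 + 6 = 156.00.

156.00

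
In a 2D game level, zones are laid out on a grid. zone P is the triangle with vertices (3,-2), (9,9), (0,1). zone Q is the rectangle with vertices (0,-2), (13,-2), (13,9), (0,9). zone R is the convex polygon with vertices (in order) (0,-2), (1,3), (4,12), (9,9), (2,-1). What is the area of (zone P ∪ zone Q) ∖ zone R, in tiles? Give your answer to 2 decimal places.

101.50

|zone P ∪ zone Q| = 143.
|(zone P ∪ zone Q) ∩ zone R| = 41.5.
|(zone P ∪ zone Q) ∖ zone R| = 143 − 41.5 = 101.50.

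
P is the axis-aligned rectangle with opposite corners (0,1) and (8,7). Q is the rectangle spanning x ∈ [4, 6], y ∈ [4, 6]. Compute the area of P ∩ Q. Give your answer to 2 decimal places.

4.00

|P∩Q|: x∈[4,6], y∈[4,6] → 2·2 = 4.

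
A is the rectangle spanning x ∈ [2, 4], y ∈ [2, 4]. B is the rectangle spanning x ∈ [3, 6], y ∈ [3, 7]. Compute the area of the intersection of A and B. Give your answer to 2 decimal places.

1.00

|A∩B|: x∈[3,4], y∈[3,4] → 1·1 = 1.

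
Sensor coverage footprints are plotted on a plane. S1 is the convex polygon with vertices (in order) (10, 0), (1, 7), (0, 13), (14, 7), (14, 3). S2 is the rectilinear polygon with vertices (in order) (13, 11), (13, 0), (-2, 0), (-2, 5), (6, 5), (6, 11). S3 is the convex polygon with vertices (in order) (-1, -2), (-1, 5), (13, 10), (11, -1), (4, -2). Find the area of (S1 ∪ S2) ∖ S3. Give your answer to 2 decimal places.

|S1 ∪ S2| = 154.3036.
|(S1 ∪ S2) ∩ S3| = 93.3516.
|(S1 ∪ S2) ∖ S3| = 154.3036 − 93.3516 = 60.95.

60.95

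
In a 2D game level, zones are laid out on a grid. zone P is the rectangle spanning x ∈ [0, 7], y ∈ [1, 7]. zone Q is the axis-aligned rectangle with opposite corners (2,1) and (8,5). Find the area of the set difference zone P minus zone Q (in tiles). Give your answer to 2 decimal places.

|zone P∩zone Q|: x∈[2,7], y∈[1,5] → 5·4 = 20.
|zone P| = 42.
|zone P ∖ zone Q| = |zone P| − |zone P∩zone Q| = 42 − 20 = 22.00.

22.00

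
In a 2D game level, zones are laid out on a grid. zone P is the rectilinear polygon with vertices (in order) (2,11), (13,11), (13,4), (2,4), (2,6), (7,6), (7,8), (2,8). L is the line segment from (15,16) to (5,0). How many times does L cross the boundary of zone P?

2

The segment meets the boundary at (7.5,4), (11.875,11).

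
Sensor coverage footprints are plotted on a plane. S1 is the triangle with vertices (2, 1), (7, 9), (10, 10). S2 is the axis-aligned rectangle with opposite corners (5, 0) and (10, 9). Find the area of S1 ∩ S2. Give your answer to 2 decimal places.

The intersection is the polygon with vertices (7,9), (9.111,9), (5,4.375), (5,5.8).
By the shoelace formula its area is 6.31.

6.31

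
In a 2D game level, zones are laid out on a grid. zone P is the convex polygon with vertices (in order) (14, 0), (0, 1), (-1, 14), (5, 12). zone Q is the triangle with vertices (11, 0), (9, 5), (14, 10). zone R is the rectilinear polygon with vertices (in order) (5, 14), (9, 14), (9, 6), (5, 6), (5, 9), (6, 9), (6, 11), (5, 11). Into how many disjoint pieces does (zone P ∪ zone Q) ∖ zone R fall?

(zone P ∪ zone Q) ∖ zone R is a single connected region.

1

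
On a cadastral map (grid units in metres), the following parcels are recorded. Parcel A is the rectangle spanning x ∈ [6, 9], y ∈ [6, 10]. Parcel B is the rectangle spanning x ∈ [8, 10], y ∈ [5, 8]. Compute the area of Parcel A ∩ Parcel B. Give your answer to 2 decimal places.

2.00

|Parcel A∩Parcel B|: x∈[8,9], y∈[6,8] → 1·2 = 2.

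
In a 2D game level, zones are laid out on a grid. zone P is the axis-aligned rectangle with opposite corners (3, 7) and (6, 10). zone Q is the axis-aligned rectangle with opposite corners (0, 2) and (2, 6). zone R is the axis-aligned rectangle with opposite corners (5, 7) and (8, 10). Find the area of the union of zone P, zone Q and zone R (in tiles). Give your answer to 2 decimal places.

23.00

By inclusion–exclusion:
Individual areas: |zone P| = 9, |zone Q| = 8, |zone R| = 9.
|zone P∩zone Q| = 0 (no overlap).
|zone P∩zone R|: x∈[5,6], y∈[7,10] → 1·3 = 3.
|zone Q∩zone R| = 0 (no overlap).
|zone P∩zone Q∩zone R| = 0.
|zone P ∪ zone Q ∪ zone R| = 26 − 3 + 0 = 23.00.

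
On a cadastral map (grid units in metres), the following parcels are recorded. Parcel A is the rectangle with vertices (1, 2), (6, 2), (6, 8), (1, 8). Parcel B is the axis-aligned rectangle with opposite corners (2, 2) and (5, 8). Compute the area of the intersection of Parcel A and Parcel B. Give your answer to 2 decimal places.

|Parcel A∩Parcel B|: x∈[2,5], y∈[2,8] → 3·6 = 18.

18.00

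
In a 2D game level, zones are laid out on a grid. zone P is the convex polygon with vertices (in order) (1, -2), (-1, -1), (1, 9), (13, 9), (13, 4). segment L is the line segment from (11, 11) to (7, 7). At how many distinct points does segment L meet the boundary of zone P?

1

The segment meets the boundary at (9,9).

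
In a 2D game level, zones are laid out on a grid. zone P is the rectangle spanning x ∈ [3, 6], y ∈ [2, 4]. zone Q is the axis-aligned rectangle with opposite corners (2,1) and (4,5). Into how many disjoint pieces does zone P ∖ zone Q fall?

1

zone P ∖ zone Q is a single connected region.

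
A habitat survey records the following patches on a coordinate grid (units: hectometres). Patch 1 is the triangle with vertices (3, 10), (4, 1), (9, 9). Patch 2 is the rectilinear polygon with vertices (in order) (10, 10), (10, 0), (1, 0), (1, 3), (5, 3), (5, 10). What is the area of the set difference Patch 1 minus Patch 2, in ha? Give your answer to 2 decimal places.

|Patch 1| = 26.5, |Patch 1∩Patch 2| = 15.5556.
|Patch 1 ∖ Patch 2| = |Patch 1| − |Patch 1∩Patch 2| = 26.5 − 15.5556 = 10.94.

10.94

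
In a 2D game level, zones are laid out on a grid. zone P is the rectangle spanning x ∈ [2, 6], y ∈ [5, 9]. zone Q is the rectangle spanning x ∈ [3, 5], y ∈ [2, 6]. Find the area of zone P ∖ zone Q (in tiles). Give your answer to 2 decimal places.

|zone P∩zone Q|: x∈[3,5], y∈[5,6] → 2·1 = 2.
|zone P| = 16.
|zone P ∖ zone Q| = |zone P| − |zone P∩zone Q| = 16 − 2 = 14.00.

14.00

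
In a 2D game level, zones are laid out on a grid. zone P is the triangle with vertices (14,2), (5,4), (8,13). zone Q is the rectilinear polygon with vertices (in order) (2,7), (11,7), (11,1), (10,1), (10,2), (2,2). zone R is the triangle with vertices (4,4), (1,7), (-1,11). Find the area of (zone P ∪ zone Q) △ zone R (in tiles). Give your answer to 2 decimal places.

|zone P ∪ zone Q| = 69.
|(zone P ∪ zone Q) ∩ zone R| = 0.8.
|(zone P ∪ zone Q) △ zone R| = 69 + 3 − 1.6 = 70.40.

70.40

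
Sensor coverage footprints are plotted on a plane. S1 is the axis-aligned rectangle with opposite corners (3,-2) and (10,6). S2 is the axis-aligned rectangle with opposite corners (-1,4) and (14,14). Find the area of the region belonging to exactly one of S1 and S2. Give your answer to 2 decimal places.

|S1∩S2|: x∈[3,10], y∈[4,6] → 7·2 = 14.
|S1 △ S2| = |S1| + |S2| − 2·|S1∩S2| = 56 + 150 − 28 = 178.00.

178.00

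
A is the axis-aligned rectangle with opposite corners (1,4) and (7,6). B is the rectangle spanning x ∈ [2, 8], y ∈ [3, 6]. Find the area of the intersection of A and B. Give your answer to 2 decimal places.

|A∩B|: x∈[2,7], y∈[4,6] → 5·2 = 10.

10.00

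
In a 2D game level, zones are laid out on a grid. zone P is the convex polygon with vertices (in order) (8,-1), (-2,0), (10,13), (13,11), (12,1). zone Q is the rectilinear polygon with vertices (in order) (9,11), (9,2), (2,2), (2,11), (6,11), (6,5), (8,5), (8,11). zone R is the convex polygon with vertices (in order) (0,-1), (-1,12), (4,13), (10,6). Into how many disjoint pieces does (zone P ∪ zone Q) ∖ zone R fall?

(zone P ∪ zone Q) ∖ zone R splits into 3 disjoint pieces (area 2.0355, area 0.0476, area 71.1017).

3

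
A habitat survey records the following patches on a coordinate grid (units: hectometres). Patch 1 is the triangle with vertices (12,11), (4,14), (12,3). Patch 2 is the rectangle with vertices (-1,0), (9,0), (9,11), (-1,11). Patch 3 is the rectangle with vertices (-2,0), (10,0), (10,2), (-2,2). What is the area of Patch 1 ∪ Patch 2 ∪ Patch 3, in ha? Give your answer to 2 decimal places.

By inclusion–exclusion:
Individual areas: |Patch 1| = 32, |Patch 2| = 110, |Patch 3| = 24.
|Patch 1∩Patch 2| = 5.4602.
|Patch 1∩Patch 3| = 0.
|Patch 2∩Patch 3|: x∈[-1,9], y∈[0,2] → 10·2 = 20.
|Patch 1∩Patch 2∩Patch 3| = 0.
|Patch 1 ∪ Patch 2 ∪ Patch 3| = 166 − 25.4602 + 0 = 140.54.

140.54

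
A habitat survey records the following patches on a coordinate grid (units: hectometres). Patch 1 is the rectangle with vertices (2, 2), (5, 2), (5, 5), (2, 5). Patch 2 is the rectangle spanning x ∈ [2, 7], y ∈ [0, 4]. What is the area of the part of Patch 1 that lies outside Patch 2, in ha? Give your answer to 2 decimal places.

|Patch 1∩Patch 2|: x∈[2,5], y∈[2,4] → 3·2 = 6.
|Patch 1| = 9.
|Patch 1 ∖ Patch 2| = |Patch 1| − |Patch 1∩Patch 2| = 9 − 6 = 3.00.

3.00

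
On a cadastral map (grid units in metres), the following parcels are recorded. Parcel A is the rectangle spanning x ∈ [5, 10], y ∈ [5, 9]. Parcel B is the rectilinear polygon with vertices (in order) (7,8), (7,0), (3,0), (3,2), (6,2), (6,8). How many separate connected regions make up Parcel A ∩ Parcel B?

1

Parcel A ∩ Parcel B is a single connected region.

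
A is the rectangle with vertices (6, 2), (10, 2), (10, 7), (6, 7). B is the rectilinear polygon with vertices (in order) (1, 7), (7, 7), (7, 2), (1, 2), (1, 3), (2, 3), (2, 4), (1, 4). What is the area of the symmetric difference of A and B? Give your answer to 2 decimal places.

|A| = 20, |B| = 29, |A∩B| = 5.
|A △ B| = |A| + |B| − 2·|A∩B| = 20 + 29 − 10 = 39.00.

39.00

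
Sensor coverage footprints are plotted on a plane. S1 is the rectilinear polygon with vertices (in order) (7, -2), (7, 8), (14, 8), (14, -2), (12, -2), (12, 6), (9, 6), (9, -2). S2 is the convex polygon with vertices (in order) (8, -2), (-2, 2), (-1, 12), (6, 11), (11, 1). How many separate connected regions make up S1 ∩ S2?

1

S1 ∩ S2 is a single connected region.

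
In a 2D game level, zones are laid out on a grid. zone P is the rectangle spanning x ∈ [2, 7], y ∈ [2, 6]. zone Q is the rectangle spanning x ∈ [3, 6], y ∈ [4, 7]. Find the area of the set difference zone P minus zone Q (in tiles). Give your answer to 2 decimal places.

|zone P∩zone Q|: x∈[3,6], y∈[4,6] → 3·2 = 6.
|zone P| = 20.
|zone P ∖ zone Q| = |zone P| − |zone P∩zone Q| = 20 − 6 = 14.00.

14.00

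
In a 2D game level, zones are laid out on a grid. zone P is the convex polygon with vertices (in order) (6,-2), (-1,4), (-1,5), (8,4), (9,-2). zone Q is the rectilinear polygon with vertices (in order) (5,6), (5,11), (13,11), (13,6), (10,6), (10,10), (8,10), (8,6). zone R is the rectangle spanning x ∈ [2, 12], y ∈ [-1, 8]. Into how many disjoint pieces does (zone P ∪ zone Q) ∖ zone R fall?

(zone P ∪ zone Q) ∖ zone R splits into 3 disjoint pieces (area 3.5, area 6.3571, area 22).

3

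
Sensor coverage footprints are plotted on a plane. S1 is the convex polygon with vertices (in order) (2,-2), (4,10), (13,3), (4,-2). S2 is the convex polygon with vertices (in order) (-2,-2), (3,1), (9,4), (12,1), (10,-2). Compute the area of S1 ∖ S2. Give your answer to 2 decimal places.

40.44

|S1| = 66, |S1∩S2| = 25.5595.
|S1 ∖ S2| = |S1| − |S1∩S2| = 66 − 25.5595 = 40.44.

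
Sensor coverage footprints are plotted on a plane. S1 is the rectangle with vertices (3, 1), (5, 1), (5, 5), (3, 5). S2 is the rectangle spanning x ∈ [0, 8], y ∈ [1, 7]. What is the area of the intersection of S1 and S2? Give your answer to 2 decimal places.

8.00

|S1∩S2|: x∈[3,5], y∈[1,5] → 2·4 = 8.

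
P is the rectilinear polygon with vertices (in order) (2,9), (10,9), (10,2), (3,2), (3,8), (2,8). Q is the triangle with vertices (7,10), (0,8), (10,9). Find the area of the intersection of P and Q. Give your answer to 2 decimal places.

The intersection is the polygon with vertices (10,9), (2,8.2), (2,8.571), (3.5,9).
By the shoelace formula its area is 2.88.

2.88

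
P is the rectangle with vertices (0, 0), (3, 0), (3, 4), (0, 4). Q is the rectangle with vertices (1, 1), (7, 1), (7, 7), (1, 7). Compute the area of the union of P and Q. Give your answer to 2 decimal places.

By inclusion–exclusion:
Individual areas: |P| = 12, |Q| = 36.
|P∩Q|: x∈[1,3], y∈[1,4] → 2·3 = 6.
|P ∪ Q| = 48 − 6 = 42.00.

42.00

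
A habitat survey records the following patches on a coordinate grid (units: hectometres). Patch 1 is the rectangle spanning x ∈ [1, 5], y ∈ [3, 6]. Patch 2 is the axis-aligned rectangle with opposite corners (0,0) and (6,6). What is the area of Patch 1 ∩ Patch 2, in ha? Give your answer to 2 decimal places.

12.00

|Patch 1∩Patch 2|: x∈[1,5], y∈[3,6] → 4·3 = 12.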